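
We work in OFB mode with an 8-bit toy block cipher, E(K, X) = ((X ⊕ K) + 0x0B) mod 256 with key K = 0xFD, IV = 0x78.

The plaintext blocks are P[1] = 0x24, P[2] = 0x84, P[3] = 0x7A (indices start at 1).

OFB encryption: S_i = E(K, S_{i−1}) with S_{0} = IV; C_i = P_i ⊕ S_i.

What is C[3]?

C[1]: S = E(K, 0x78) = 0x90; 0x24 ⊕ 0x90 = 0xB4.
C[2]: S = E(K, 0x90) = 0x78; 0x84 ⊕ 0x78 = 0xFC.
C[3]: S = E(K, 0x78) = 0x90; 0x7A ⊕ 0x90 = 0xEA.

C[3] = 0xEA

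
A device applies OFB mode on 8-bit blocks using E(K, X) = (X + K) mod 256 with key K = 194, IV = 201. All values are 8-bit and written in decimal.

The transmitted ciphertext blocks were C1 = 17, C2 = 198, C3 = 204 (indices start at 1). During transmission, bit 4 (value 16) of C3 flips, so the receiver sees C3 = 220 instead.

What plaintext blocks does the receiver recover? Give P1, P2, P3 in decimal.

P1 = 154, P2 = 139, P3 = 211

OFB decryption: S_i = E(K, S_{i−1}) with S_{0} = IV; P_i = C_i ⊕ S_i.
Only C3 changed, to 220. In OFB, a change in C_i flips the same bit in P_i only; the keystream is unaffected. Decrypting the received ciphertext:
P1: S = E(K, 201) = 139; 17 ⊕ 139 = 154.
P2: S = E(K, 139) = 77; 198 ⊕ 77 = 139.
P3: S = E(K, 77) = 15; 220 ⊕ 15 = 211.
Blocks that differ from the original plaintext: P3.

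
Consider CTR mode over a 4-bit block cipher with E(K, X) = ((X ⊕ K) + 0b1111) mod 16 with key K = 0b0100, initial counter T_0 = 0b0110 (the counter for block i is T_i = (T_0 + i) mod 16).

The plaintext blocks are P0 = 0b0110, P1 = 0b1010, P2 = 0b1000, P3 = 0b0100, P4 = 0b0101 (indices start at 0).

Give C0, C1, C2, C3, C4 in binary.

CTR encryption: S_i = E(K, T_i) where T_i is the counter for block i; C_i = P_i ⊕ S_i.
C0: T = 0b0110, S = E(K, T) = 0b0001; 0b0110 ⊕ 0b0001 = 0b0111.
C1: T = 0b0111, S = E(K, T) = 0b0010; 0b1010 ⊕ 0b0010 = 0b1000.
C2: T = 0b1000, S = E(K, T) = 0b1011; 0b1000 ⊕ 0b1011 = 0b0011.
C3: T = 0b1001, S = E(K, T) = 0b1100; 0b0100 ⊕ 0b1100 = 0b1000.
C4: T = 0b1010, S = E(K, T) = 0b1101; 0b0101 ⊕ 0b1101 = 0b1000.

C0 = 0b0111, C1 = 0b1000, C2 = 0b0011, C3 = 0b1000, C4 = 0b1000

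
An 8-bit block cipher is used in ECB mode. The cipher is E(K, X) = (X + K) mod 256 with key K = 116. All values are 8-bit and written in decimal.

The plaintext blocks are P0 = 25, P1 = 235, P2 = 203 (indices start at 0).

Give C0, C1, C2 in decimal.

C0 = 141, C1 = 95, C2 = 63

ECB encryption: C_i = E(K, P_i).
C0: E(K, 25) = 141.
C1: E(K, 235) = 95.
C2: E(K, 203) = 63.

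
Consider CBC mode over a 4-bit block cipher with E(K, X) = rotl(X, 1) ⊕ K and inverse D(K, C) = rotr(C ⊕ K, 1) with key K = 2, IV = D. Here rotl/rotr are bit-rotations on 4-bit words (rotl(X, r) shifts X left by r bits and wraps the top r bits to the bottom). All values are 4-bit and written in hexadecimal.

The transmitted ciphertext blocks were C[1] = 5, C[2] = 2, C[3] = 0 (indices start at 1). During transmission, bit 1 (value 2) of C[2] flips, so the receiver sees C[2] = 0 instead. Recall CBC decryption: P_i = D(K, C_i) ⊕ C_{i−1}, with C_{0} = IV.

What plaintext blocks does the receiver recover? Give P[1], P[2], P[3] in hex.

P[1] = 6, P[2] = 4, P[3] = 1

Only C[2] changed, to 0. In CBC, a change in C_i garbles P_i and flips the same bit in P_{i+1}. Decrypting the received ciphertext:
P[1]: D(K, 5) = B; B ⊕ D = 6.
P[2]: D(K, 0) = 1; 1 ⊕ 5 = 4.
P[3]: D(K, 0) = 1; 1 ⊕ 0 = 1.
Blocks that differ from the original plaintext: P[2], P[3].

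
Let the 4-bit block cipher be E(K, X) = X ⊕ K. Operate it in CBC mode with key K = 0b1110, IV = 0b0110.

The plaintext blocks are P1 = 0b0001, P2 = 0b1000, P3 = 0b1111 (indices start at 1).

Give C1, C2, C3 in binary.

C1 = 0b1001, C2 = 0b1111, C3 = 0b1110

CBC encryption: C_i = E(K, P_i ⊕ C_{i−1}), with C_{0} = IV.
C1: P1 ⊕ 0b0110 = 0b0111; E(K, 0b0111) = 0b1001.
C2: P2 ⊕ 0b1001 = 0b0001; E(K, 0b0001) = 0b1111.
C3: P3 ⊕ 0b1111 = 0b0000; E(K, 0b0000) = 0b1110.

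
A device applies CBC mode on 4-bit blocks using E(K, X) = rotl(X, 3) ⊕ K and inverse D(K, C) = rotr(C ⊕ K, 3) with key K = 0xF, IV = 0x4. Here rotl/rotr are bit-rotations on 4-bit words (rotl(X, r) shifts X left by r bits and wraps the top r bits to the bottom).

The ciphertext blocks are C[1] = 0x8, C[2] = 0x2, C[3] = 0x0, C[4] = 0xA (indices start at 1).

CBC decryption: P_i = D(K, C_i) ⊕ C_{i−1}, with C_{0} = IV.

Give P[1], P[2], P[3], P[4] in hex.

P[1] = 0xA, P[2] = 0x3, P[3] = 0xD, P[4] = 0xA

P[1]: D(K, 0x8) = 0xE; 0xE ⊕ 0x4 = 0xA.
P[2]: D(K, 0x2) = 0xB; 0xB ⊕ 0x8 = 0x3.
P[3]: D(K, 0x0) = 0xF; 0xF ⊕ 0x2 = 0xD.
P[4]: D(K, 0xA) = 0xA; 0xA ⊕ 0x0 = 0xA.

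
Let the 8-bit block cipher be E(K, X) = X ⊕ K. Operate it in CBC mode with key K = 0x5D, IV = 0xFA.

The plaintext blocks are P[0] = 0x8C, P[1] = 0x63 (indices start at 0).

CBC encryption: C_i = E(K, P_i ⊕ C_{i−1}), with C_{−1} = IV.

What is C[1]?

C[0]: P[0] ⊕ 0xFA = 0x76; E(K, 0x76) = 0x2B.
C[1]: P[1] ⊕ 0x2B = 0x48; E(K, 0x48) = 0x15.

C[1] = 0x15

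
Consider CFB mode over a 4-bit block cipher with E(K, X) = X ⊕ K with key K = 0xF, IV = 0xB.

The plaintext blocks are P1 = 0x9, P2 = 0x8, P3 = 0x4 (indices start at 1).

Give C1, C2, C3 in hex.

CFB encryption: C_i = P_i ⊕ E(K, C_{i−1}), with C_{0} = IV.
C1: E(K, 0xB) = 0x4; 0x9 ⊕ 0x4 = 0xD.
C2: E(K, 0xD) = 0x2; 0x8 ⊕ 0x2 = 0xA.
C3: E(K, 0xA) = 0x5; 0x4 ⊕ 0x5 = 0x1.

C1 = 0xD, C2 = 0xA, C3 = 0x1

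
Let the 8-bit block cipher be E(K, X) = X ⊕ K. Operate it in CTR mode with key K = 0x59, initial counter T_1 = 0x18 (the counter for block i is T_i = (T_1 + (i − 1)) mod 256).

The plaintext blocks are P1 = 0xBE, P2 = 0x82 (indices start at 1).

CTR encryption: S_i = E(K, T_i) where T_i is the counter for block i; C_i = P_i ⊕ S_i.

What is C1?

C1: T = 0x18, S = E(K, T) = 0x41; 0xBE ⊕ 0x41 = 0xFF.

C1 = 0xFF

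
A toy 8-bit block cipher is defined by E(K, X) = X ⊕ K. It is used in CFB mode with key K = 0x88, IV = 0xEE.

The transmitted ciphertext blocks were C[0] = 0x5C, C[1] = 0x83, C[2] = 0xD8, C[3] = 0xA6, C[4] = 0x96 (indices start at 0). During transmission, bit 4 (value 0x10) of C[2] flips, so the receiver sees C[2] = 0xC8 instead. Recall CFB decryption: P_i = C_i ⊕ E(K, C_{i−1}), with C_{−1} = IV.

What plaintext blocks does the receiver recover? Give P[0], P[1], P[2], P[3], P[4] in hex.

Only C[2] changed, to 0xC8. In CFB, a change in C_i flips the same bit in P_i and garbles P_{i+1}. Decrypting the received ciphertext:
P[0]: E(K, 0xEE) = 0x66; 0x5C ⊕ 0x66 = 0x3A.
P[1]: E(K, 0x5C) = 0xD4; 0x83 ⊕ 0xD4 = 0x57.
P[2]: E(K, 0x83) = 0x0B; 0xC8 ⊕ 0x0B = 0xC3.
P[3]: E(K, 0xC8) = 0x40; 0xA6 ⊕ 0x40 = 0xE6.
P[4]: E(K, 0xA6) = 0x2E; 0x96 ⊕ 0x2E = 0xB8.
Blocks that differ from the original plaintext: P[2], P[3].

P[0] = 0x3A, P[1] = 0x57, P[2] = 0xC3, P[3] = 0xE6, P[4] = 0xB8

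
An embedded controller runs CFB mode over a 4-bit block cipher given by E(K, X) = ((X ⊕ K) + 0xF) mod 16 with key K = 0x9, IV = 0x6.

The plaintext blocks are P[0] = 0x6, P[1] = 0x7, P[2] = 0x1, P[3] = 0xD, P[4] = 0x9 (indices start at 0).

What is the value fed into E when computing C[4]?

CFB encryption: C_i = P_i ⊕ E(K, C_{i−1}), with C_{−1} = IV.
C[0]: E(K, 0x6) = 0xE; 0x6 ⊕ 0xE = 0x8.
C[1]: E(K, 0x8) = 0x0; 0x7 ⊕ 0x0 = 0x7.
C[2]: E(K, 0x7) = 0xD; 0x1 ⊕ 0xD = 0xC.
C[3]: E(K, 0xC) = 0x4; 0xD ⊕ 0x4 = 0x9.
C[4]: E(K, 0x9) = 0xF; 0x9 ⊕ 0xF = 0x6.
So the input to E for block [4] is 0x9.

0x9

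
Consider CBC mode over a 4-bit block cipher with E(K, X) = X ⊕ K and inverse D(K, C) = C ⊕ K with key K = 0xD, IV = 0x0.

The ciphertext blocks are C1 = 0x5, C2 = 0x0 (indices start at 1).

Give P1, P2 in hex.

P1 = 0x8, P2 = 0x8

CBC decryption: P_i = D(K, C_i) ⊕ C_{i−1}, with C_{0} = IV.
P1: D(K, 0x5) = 0x8; 0x8 ⊕ 0x0 = 0x8.
P2: D(K, 0x0) = 0xD; 0xD ⊕ 0x5 = 0x8.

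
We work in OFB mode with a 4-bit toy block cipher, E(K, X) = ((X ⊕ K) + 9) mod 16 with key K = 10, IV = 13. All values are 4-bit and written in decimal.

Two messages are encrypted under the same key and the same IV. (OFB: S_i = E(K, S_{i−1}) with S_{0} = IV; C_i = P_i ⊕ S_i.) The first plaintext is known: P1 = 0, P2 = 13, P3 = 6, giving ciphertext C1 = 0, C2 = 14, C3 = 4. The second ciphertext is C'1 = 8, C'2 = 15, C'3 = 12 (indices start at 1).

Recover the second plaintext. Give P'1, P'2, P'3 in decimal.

P'1 = 8, P'2 = 12, P'3 = 14

In OFB with a reused IV, both messages share the same keystream S_i, so C_i ⊕ C'_i = P_i ⊕ P'_i and thus P'_i = P_i ⊕ C_i ⊕ C'_i.
P'1: 0 ⊕ 0 ⊕ 8 = 8.
P'2: 13 ⊕ 14 ⊕ 15 = 12.
P'3: 6 ⊕ 4 ⊕ 12 = 14.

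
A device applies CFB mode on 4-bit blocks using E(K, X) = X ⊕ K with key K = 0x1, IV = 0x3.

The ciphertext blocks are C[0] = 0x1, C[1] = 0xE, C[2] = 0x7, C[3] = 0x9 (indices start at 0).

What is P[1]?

CFB decryption: P_i = C_i ⊕ E(K, C_{i−1}), with C_{−1} = IV.
P[1]: E(K, 0x1) = 0x0; 0xE ⊕ 0x0 = 0xE.

P[1] = 0xE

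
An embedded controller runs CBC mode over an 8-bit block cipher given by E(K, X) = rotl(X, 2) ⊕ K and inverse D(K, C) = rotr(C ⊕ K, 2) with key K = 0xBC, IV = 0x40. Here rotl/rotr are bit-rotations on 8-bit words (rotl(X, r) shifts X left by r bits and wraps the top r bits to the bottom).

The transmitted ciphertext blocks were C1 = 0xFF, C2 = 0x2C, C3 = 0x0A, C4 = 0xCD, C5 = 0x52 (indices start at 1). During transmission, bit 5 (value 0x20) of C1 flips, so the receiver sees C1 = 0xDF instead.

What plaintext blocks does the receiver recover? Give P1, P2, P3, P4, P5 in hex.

CBC decryption: P_i = D(K, C_i) ⊕ C_{i−1}, with C_{0} = IV.
Only C1 changed, to 0xDF. In CBC, a change in C_i garbles P_i and flips the same bit in P_{i+1}. Decrypting the received ciphertext:
P1: D(K, 0xDF) = 0xD8; 0xD8 ⊕ 0x40 = 0x98.
P2: D(K, 0x2C) = 0x24; 0x24 ⊕ 0xDF = 0xFB.
P3: D(K, 0x0A) = 0xAD; 0xAD ⊕ 0x2C = 0x81.
P4: D(K, 0xCD) = 0x5C; 0x5C ⊕ 0x0A = 0x56.
P5: D(K, 0x52) = 0xBB; 0xBB ⊕ 0xCD = 0x76.
Blocks that differ from the original plaintext: P1, P2.

P1 = 0x98, P2 = 0xFB, P3 = 0x81, P4 = 0x56, P5 = 0x76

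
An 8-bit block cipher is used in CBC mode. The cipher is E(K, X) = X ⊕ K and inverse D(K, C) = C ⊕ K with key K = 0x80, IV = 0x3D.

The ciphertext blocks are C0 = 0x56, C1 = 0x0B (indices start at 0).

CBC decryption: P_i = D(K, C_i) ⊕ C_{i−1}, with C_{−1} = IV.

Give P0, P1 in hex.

P0: D(K, 0x56) = 0xD6; 0xD6 ⊕ 0x3D = 0xEB.
P1: D(K, 0x0B) = 0x8B; 0x8B ⊕ 0x56 = 0xDD.

P0 = 0xEB, P1 = 0xDD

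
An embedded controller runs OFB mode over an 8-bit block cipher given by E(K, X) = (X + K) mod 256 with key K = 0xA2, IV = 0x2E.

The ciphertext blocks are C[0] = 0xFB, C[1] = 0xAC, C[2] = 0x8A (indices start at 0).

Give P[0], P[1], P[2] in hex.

P[0] = 0x2B, P[1] = 0xDE, P[2] = 0x9E

OFB decryption: S_i = E(K, S_{i−1}) with S_{−1} = IV; P_i = C_i ⊕ S_i.
P[0]: S = E(K, 0x2E) = 0xD0; 0xFB ⊕ 0xD0 = 0x2B.
P[1]: S = E(K, 0xD0) = 0x72; 0xAC ⊕ 0x72 = 0xDE.
P[2]: S = E(K, 0x72) = 0x14; 0x8A ⊕ 0x14 = 0x9E.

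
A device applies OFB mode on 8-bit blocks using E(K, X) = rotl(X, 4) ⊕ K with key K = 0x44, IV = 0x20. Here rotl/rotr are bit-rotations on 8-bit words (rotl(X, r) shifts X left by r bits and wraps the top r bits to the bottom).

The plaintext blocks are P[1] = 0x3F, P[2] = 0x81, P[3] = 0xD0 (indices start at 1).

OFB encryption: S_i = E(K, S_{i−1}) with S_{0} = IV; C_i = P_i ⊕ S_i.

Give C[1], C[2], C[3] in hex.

C[1]: S = E(K, 0x20) = 0x46; 0x3F ⊕ 0x46 = 0x79.
C[2]: S = E(K, 0x46) = 0x20; 0x81 ⊕ 0x20 = 0xA1.
C[3]: S = E(K, 0x20) = 0x46; 0xD0 ⊕ 0x46 = 0x96.

C[1] = 0x79, C[2] = 0xA1, C[3] = 0x96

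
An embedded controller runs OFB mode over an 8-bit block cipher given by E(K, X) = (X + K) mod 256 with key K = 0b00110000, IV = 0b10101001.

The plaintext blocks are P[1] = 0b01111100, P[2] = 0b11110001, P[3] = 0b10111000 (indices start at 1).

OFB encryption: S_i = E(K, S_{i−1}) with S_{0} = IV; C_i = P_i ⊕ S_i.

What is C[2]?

C[1]: S = E(K, 0b10101001) = 0b11011001; 0b01111100 ⊕ 0b11011001 = 0b10100101.
C[2]: S = E(K, 0b11011001) = 0b00001001; 0b11110001 ⊕ 0b00001001 = 0b11111000.

C[2] = 0b11111000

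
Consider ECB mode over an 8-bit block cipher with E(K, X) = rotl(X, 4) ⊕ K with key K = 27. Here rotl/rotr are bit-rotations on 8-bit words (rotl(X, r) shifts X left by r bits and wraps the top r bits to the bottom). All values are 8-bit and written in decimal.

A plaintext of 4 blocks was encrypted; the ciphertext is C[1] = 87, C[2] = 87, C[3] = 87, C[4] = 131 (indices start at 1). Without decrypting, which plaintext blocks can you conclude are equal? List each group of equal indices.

ECB encrypts each block independently with the same key, so equal ciphertext blocks imply equal plaintext blocks.
C[1] = C[2] = C[3] = 87, so P[1] = P[2] = P[3].

P[1] = P[2] = P[3]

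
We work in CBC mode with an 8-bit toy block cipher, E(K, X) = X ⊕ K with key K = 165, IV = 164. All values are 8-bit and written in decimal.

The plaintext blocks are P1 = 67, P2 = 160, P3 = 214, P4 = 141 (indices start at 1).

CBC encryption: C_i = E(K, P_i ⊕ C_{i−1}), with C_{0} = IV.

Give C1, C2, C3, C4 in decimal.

C1: P1 ⊕ 164 = 231; E(K, 231) = 66.
C2: P2 ⊕ 66 = 226; E(K, 226) = 71.
C3: P3 ⊕ 71 = 145; E(K, 145) = 52.
C4: P4 ⊕ 52 = 185; E(K, 185) = 28.

C1 = 66, C2 = 71, C3 = 52, C4 = 28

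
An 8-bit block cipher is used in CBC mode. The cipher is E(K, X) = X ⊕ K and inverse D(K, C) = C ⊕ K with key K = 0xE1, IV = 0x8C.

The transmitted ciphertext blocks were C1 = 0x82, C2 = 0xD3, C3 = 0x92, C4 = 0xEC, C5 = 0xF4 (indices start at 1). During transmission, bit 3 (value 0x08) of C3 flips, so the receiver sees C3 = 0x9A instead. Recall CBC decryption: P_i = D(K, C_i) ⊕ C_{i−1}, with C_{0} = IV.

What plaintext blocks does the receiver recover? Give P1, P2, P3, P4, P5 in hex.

Only C3 changed, to 0x9A. In CBC, a change in C_i garbles P_i and flips the same bit in P_{i+1}. Decrypting the received ciphertext:
P1: D(K, 0x82) = 0x63; 0x63 ⊕ 0x8C = 0xEF.
P2: D(K, 0xD3) = 0x32; 0x32 ⊕ 0x82 = 0xB0.
P3: D(K, 0x9A) = 0x7B; 0x7B ⊕ 0xD3 = 0xA8.
P4: D(K, 0xEC) = 0x0D; 0x0D ⊕ 0x9A = 0x97.
P5: D(K, 0xF4) = 0x15; 0x15 ⊕ 0xEC = 0xF9.
Blocks that differ from the original plaintext: P3, P4.

P1 = 0xEF, P2 = 0xB0, P3 = 0xA8, P4 = 0x97, P5 = 0xF9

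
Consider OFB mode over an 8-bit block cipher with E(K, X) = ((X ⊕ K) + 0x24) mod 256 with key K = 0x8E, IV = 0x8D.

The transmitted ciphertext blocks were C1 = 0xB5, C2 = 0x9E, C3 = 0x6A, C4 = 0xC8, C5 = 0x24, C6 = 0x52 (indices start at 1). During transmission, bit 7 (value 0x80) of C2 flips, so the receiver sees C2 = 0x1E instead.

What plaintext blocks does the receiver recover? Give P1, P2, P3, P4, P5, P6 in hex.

P1 = 0x92, P2 = 0xD3, P3 = 0x0D, P4 = 0xC5, P5 = 0x83, P6 = 0x1F

OFB decryption: S_i = E(K, S_{i−1}) with S_{0} = IV; P_i = C_i ⊕ S_i.
Only C2 changed, to 0x1E. In OFB, a change in C_i flips the same bit in P_i only; the keystream is unaffected. Decrypting the received ciphertext:
P1: S = E(K, 0x8D) = 0x27; 0xB5 ⊕ 0x27 = 0x92.
P2: S = E(K, 0x27) = 0xCD; 0x1E ⊕ 0xCD = 0xD3.
P3: S = E(K, 0xCD) = 0x67; 0x6A ⊕ 0x67 = 0x0D.
P4: S = E(K, 0x67) = 0x0D; 0xC8 ⊕ 0x0D = 0xC5.
P5: S = E(K, 0x0D) = 0xA7; 0x24 ⊕ 0xA7 = 0x83.
P6: S = E(K, 0xA7) = 0x4D; 0x52 ⊕ 0x4D = 0x1F.
Blocks that differ from the original plaintext: P2.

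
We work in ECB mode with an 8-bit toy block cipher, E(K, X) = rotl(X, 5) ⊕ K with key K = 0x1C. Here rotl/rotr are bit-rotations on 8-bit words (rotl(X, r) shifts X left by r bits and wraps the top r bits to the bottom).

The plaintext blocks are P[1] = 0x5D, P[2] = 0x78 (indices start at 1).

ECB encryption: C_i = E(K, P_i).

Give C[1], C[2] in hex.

C[1]: E(K, 0x5D) = 0xB7.
C[2]: E(K, 0x78) = 0x13.

C[1] = 0xB7, C[2] = 0x13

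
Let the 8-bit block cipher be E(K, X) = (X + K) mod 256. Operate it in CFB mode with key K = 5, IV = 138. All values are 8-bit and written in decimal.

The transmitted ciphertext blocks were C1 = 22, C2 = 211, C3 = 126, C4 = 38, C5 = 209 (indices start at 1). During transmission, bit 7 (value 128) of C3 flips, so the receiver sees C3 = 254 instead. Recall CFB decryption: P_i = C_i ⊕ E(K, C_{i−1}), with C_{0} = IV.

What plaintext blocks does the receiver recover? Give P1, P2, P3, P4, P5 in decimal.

Only C3 changed, to 254. In CFB, a change in C_i flips the same bit in P_i and garbles P_{i+1}. Decrypting the received ciphertext:
P1: E(K, 138) = 143; 22 ⊕ 143 = 153.
P2: E(K, 22) = 27; 211 ⊕ 27 = 200.
P3: E(K, 211) = 216; 254 ⊕ 216 = 38.
P4: E(K, 254) = 3; 38 ⊕ 3 = 37.
P5: E(K, 38) = 43; 209 ⊕ 43 = 250.
Blocks that differ from the original plaintext: P3, P4.

P1 = 153, P2 = 200, P3 = 38, P4 = 37, P5 = 250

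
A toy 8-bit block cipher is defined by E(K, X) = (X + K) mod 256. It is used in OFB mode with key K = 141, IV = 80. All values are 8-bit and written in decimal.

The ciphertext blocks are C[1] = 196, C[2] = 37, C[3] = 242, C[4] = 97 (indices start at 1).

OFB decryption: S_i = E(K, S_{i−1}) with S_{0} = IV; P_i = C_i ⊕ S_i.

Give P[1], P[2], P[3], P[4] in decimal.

P[1]: S = E(K, 80) = 221; 196 ⊕ 221 = 25.
P[2]: S = E(K, 221) = 106; 37 ⊕ 106 = 79.
P[3]: S = E(K, 106) = 247; 242 ⊕ 247 = 5.
P[4]: S = E(K, 247) = 132; 97 ⊕ 132 = 229.

P[1] = 25, P[2] = 79, P[3] = 5, P[4] = 229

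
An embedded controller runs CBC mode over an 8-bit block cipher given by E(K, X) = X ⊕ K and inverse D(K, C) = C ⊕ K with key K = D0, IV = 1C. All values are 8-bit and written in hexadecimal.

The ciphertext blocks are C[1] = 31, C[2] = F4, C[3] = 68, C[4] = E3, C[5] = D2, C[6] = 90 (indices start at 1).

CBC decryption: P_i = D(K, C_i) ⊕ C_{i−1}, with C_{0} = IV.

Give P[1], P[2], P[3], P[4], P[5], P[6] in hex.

P[1]: D(K, 31) = E1; E1 ⊕ 1C = FD.
P[2]: D(K, F4) = 24; 24 ⊕ 31 = 15.
P[3]: D(K, 68) = B8; B8 ⊕ F4 = 4C.
P[4]: D(K, E3) = 33; 33 ⊕ 68 = 5B.
P[5]: D(K, D2) = 02; 02 ⊕ E3 = E1.
P[6]: D(K, 90) = 40; 40 ⊕ D2 = 92.

P[1] = FD, P[2] = 15, P[3] = 4C, P[4] = 5B, P[5] = E1, P[6] = 92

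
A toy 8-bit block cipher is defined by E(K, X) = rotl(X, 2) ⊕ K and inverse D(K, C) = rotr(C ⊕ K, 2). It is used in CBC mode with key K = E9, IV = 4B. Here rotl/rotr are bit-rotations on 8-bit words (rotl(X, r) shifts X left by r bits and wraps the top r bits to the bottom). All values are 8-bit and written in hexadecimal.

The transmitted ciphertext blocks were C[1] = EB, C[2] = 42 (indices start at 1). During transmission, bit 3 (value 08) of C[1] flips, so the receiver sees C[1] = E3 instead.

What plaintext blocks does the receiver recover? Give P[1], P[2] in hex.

CBC decryption: P_i = D(K, C_i) ⊕ C_{i−1}, with C_{0} = IV.
Only C[1] changed, to E3. In CBC, a change in C_i garbles P_i and flips the same bit in P_{i+1}. Decrypting the received ciphertext:
P[1]: D(K, E3) = 82; 82 ⊕ 4B = C9.
P[2]: D(K, 42) = EA; EA ⊕ E3 = 09.
Blocks that differ from the original plaintext: P[1], P[2].

P[1] = C9, P[2] = 09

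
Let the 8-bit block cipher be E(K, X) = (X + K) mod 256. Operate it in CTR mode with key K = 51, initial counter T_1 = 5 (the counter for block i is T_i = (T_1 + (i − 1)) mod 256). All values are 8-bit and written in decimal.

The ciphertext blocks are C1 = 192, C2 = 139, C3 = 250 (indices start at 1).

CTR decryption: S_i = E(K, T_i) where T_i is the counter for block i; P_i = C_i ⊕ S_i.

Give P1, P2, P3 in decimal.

P1: T = 5, S = E(K, T) = 56; 192 ⊕ 56 = 248.
P2: T = 6, S = E(K, T) = 57; 139 ⊕ 57 = 178.
P3: T = 7, S = E(K, T) = 58; 250 ⊕ 58 = 192.

P1 = 248, P2 = 178, P3 = 192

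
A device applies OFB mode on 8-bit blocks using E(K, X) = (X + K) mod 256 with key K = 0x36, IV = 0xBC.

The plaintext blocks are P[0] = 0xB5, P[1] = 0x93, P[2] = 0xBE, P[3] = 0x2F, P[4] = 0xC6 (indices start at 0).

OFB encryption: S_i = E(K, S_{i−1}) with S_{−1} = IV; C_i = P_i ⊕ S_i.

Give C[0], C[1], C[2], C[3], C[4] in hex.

C[0]: S = E(K, 0xBC) = 0xF2; 0xB5 ⊕ 0xF2 = 0x47.
C[1]: S = E(K, 0xF2) = 0x28; 0x93 ⊕ 0x28 = 0xBB.
C[2]: S = E(K, 0x28) = 0x5E; 0xBE ⊕ 0x5E = 0xE0.
C[3]: S = E(K, 0x5E) = 0x94; 0x2F ⊕ 0x94 = 0xBB.
C[4]: S = E(K, 0x94) = 0xCA; 0xC6 ⊕ 0xCA = 0x0C.

C[0] = 0x47, C[1] = 0xBB, C[2] = 0xE0, C[3] = 0xBB, C[4] = 0x0C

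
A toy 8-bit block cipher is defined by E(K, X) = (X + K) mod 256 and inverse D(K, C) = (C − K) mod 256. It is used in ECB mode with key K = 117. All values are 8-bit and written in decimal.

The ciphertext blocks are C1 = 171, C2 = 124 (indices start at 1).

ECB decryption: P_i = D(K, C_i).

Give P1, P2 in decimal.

P1 = 54, P2 = 7

P1: D(K, 171) = 54.
P2: D(K, 124) = 7.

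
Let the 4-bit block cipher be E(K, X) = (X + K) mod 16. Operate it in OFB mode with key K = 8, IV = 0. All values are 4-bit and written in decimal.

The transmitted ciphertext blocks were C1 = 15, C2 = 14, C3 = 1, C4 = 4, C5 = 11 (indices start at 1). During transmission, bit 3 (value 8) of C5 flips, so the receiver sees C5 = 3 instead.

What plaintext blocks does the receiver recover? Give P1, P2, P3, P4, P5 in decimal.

OFB decryption: S_i = E(K, S_{i−1}) with S_{0} = IV; P_i = C_i ⊕ S_i.
Only C5 changed, to 3. In OFB, a change in C_i flips the same bit in P_i only; the keystream is unaffected. Decrypting the received ciphertext:
P1: S = E(K, 0) = 8; 15 ⊕ 8 = 7.
P2: S = E(K, 8) = 0; 14 ⊕ 0 = 14.
P3: S = E(K, 0) = 8; 1 ⊕ 8 = 9.
P4: S = E(K, 8) = 0; 4 ⊕ 0 = 4.
P5: S = E(K, 0) = 8; 3 ⊕ 8 = 11.
Blocks that differ from the original plaintext: P5.

P1 = 7, P2 = 14, P3 = 9, P4 = 4, P5 = 11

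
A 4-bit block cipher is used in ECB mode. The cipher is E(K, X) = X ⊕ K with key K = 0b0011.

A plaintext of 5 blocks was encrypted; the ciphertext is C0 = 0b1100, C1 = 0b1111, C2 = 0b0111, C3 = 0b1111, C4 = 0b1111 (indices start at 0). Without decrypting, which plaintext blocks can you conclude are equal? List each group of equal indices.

ECB encrypts each block independently with the same key, so equal ciphertext blocks imply equal plaintext blocks.
C1 = C3 = C4 = 0b1111, so P1 = P3 = P4.

P1 = P3 = P4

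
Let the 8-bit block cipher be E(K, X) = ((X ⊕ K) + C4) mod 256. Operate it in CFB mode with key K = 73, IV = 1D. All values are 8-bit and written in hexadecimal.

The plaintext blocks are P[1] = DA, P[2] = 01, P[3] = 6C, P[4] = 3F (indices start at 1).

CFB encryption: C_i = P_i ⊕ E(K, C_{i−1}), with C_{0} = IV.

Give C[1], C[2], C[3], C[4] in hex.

C[1] = E8, C[2] = 5E, C[3] = 9D, C[4] = 8D

C[1]: E(K, 1D) = 32; DA ⊕ 32 = E8.
C[2]: E(K, E8) = 5F; 01 ⊕ 5F = 5E.
C[3]: E(K, 5E) = F1; 6C ⊕ F1 = 9D.
C[4]: E(K, 9D) = B2; 3F ⊕ B2 = 8D.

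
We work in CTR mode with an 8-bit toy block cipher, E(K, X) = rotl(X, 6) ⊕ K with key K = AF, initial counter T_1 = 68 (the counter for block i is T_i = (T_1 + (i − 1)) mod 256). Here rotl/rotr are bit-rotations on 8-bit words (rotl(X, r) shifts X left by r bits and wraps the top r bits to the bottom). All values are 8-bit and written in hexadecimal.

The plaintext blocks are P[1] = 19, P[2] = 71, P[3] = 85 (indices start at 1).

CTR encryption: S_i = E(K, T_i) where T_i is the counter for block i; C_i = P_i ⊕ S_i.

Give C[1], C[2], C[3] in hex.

C[1] = AC, C[2] = 84, C[3] = B0

C[1]: T = 68, S = E(K, T) = B5; 19 ⊕ B5 = AC.
C[2]: T = 69, S = E(K, T) = F5; 71 ⊕ F5 = 84.
C[3]: T = 6A, S = E(K, T) = 35; 85 ⊕ 35 = B0.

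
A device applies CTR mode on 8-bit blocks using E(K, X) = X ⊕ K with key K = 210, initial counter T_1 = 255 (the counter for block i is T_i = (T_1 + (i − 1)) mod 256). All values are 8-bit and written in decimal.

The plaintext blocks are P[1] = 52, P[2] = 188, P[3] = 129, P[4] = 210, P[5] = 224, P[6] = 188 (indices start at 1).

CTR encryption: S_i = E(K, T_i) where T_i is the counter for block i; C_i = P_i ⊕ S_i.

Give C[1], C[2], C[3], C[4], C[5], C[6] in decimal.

C[1] = 25, C[2] = 110, C[3] = 82, C[4] = 2, C[5] = 49, C[6] = 106

C[1]: T = 255, S = E(K, T) = 45; 52 ⊕ 45 = 25.
C[2]: T = 0, S = E(K, T) = 210; 188 ⊕ 210 = 110.
C[3]: T = 1, S = E(K, T) = 211; 129 ⊕ 211 = 82.
C[4]: T = 2, S = E(K, T) = 208; 210 ⊕ 208 = 2.
C[5]: T = 3, S = E(K, T) = 209; 224 ⊕ 209 = 49.
C[6]: T = 4, S = E(K, T) = 214; 188 ⊕ 214 = 106.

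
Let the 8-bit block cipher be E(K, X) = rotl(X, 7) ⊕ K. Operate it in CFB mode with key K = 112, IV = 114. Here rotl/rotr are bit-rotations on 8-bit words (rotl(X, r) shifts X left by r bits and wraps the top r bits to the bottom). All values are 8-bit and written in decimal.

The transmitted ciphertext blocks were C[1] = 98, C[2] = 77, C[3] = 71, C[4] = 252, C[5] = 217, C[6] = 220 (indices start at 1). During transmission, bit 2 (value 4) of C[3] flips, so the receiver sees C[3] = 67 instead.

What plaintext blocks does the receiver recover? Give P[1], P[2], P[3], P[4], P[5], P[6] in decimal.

P[1] = 43, P[2] = 12, P[3] = 149, P[4] = 45, P[5] = 215, P[6] = 64

CFB decryption: P_i = C_i ⊕ E(K, C_{i−1}), with C_{0} = IV.
Only C[3] changed, to 67. In CFB, a change in C_i flips the same bit in P_i and garbles P_{i+1}. Decrypting the received ciphertext:
P[1]: E(K, 114) = 73; 98 ⊕ 73 = 43.
P[2]: E(K, 98) = 65; 77 ⊕ 65 = 12.
P[3]: E(K, 77) = 214; 67 ⊕ 214 = 149.
P[4]: E(K, 67) = 209; 252 ⊕ 209 = 45.
P[5]: E(K, 252) = 14; 217 ⊕ 14 = 215.
P[6]: E(K, 217) = 156; 220 ⊕ 156 = 64.
Blocks that differ from the original plaintext: P[3], P[4].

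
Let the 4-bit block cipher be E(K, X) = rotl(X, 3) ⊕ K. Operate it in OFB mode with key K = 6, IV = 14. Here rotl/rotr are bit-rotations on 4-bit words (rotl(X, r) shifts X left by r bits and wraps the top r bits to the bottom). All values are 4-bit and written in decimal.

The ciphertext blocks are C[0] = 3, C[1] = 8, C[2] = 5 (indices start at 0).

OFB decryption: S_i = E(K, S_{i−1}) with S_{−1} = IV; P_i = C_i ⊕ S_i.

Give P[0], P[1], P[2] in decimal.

P[0]: S = E(K, 14) = 1; 3 ⊕ 1 = 2.
P[1]: S = E(K, 1) = 14; 8 ⊕ 14 = 6.
P[2]: S = E(K, 14) = 1; 5 ⊕ 1 = 4.

P[0] = 2, P[1] = 6, P[2] = 4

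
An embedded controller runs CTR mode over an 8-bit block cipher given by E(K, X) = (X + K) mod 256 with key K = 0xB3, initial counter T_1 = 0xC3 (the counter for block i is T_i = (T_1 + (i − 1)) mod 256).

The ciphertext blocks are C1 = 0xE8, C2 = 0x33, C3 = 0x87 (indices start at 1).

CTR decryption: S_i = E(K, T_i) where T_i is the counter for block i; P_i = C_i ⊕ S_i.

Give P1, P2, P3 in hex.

P1 = 0x9E, P2 = 0x44, P3 = 0xFF

P1: T = 0xC3, S = E(K, T) = 0x76; 0xE8 ⊕ 0x76 = 0x9E.
P2: T = 0xC4, S = E(K, T) = 0x77; 0x33 ⊕ 0x77 = 0x44.
P3: T = 0xC5, S = E(K, T) = 0x78; 0x87 ⊕ 0x78 = 0xFF.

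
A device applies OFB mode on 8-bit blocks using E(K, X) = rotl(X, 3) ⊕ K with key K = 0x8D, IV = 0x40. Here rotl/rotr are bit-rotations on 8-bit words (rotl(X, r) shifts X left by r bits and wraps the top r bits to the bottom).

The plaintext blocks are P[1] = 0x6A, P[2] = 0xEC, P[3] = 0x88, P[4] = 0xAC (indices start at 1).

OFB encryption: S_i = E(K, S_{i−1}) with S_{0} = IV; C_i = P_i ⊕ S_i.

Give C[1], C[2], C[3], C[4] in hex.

C[1]: S = E(K, 0x40) = 0x8F; 0x6A ⊕ 0x8F = 0xE5.
C[2]: S = E(K, 0x8F) = 0xF1; 0xEC ⊕ 0xF1 = 0x1D.
C[3]: S = E(K, 0xF1) = 0x02; 0x88 ⊕ 0x02 = 0x8A.
C[4]: S = E(K, 0x02) = 0x9D; 0xAC ⊕ 0x9D = 0x31.

C[1] = 0xE5, C[2] = 0x1D, C[3] = 0x8A, C[4] = 0x31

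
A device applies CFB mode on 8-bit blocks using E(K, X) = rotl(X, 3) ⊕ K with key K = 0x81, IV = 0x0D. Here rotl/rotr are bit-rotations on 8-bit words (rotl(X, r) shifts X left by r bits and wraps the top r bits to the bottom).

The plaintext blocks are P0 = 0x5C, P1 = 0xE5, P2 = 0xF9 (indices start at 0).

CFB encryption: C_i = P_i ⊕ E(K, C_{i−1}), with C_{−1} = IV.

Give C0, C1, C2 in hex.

C0: E(K, 0x0D) = 0xE9; 0x5C ⊕ 0xE9 = 0xB5.
C1: E(K, 0xB5) = 0x2C; 0xE5 ⊕ 0x2C = 0xC9.
C2: E(K, 0xC9) = 0xCF; 0xF9 ⊕ 0xCF = 0x36.

C0 = 0xB5, C1 = 0xC9, C2 = 0x36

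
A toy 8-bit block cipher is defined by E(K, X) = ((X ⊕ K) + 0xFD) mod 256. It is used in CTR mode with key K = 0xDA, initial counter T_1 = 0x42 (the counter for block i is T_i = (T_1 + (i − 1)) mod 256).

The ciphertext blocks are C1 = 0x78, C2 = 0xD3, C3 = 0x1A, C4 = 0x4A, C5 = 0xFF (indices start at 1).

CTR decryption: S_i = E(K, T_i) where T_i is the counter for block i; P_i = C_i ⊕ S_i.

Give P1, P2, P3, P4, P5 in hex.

P1: T = 0x42, S = E(K, T) = 0x95; 0x78 ⊕ 0x95 = 0xED.
P2: T = 0x43, S = E(K, T) = 0x96; 0xD3 ⊕ 0x96 = 0x45.
P3: T = 0x44, S = E(K, T) = 0x9B; 0x1A ⊕ 0x9B = 0x81.
P4: T = 0x45, S = E(K, T) = 0x9C; 0x4A ⊕ 0x9C = 0xD6.
P5: T = 0x46, S = E(K, T) = 0x99; 0xFF ⊕ 0x99 = 0x66.

P1 = 0xED, P2 = 0x45, P3 = 0x81, P4 = 0xD6, P5 = 0x66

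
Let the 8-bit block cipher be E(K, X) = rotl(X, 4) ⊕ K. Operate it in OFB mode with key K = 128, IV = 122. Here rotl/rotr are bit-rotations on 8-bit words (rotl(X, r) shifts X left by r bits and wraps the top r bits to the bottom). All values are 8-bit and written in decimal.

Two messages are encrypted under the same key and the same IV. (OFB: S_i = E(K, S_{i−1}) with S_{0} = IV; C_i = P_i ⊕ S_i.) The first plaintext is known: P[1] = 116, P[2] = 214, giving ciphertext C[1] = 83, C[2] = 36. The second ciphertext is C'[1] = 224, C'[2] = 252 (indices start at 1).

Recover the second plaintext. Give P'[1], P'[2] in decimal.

P'[1] = 199, P'[2] = 14

In OFB with a reused IV, both messages share the same keystream S_i, so C_i ⊕ C'_i = P_i ⊕ P'_i and thus P'_i = P_i ⊕ C_i ⊕ C'_i.
P'[1]: 116 ⊕ 83 ⊕ 224 = 199.
P'[2]: 214 ⊕ 36 ⊕ 252 = 14.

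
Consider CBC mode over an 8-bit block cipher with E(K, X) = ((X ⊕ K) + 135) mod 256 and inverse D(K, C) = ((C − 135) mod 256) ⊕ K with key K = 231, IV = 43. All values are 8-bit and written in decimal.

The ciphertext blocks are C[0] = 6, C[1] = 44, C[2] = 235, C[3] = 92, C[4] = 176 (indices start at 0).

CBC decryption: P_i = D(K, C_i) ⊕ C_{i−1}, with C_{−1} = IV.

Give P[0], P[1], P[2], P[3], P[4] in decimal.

P[0] = 179, P[1] = 68, P[2] = 175, P[3] = 217, P[4] = 146

P[0]: D(K, 6) = 152; 152 ⊕ 43 = 179.
P[1]: D(K, 44) = 66; 66 ⊕ 6 = 68.
P[2]: D(K, 235) = 131; 131 ⊕ 44 = 175.
P[3]: D(K, 92) = 50; 50 ⊕ 235 = 217.
P[4]: D(K, 176) = 206; 206 ⊕ 92 = 146.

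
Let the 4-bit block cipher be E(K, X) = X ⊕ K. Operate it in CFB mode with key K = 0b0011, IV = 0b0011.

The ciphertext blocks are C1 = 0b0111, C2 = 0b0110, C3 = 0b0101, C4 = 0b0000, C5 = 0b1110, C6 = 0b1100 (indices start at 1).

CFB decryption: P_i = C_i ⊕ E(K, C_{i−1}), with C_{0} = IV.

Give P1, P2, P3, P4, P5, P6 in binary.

P1 = 0b0111, P2 = 0b0010, P3 = 0b0000, P4 = 0b0110, P5 = 0b1101, P6 = 0b0001

P1: E(K, 0b0011) = 0b0000; 0b0111 ⊕ 0b0000 = 0b0111.
P2: E(K, 0b0111) = 0b0100; 0b0110 ⊕ 0b0100 = 0b0010.
P3: E(K, 0b0110) = 0b0101; 0b0101 ⊕ 0b0101 = 0b0000.
P4: E(K, 0b0101) = 0b0110; 0b0000 ⊕ 0b0110 = 0b0110.
P5: E(K, 0b0000) = 0b0011; 0b1110 ⊕ 0b0011 = 0b1101.
P6: E(K, 0b1110) = 0b1101; 0b1100 ⊕ 0b1101 = 0b0001.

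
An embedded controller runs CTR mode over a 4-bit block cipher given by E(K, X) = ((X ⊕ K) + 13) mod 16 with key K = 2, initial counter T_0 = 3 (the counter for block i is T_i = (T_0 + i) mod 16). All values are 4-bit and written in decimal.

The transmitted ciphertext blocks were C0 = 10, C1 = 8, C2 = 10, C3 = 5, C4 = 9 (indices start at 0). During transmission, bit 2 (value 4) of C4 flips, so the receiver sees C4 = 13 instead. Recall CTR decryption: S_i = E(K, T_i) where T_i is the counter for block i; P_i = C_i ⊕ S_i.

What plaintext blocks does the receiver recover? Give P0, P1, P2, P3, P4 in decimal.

P0 = 4, P1 = 11, P2 = 14, P3 = 4, P4 = 15

Only C4 changed, to 13. In CTR, a change in C_i flips the same bit in P_i only; the keystream is unaffected. Decrypting the received ciphertext:
P0: T = 3, S = E(K, T) = 14; 10 ⊕ 14 = 4.
P1: T = 4, S = E(K, T) = 3; 8 ⊕ 3 = 11.
P2: T = 5, S = E(K, T) = 4; 10 ⊕ 4 = 14.
P3: T = 6, S = E(K, T) = 1; 5 ⊕ 1 = 4.
P4: T = 7, S = E(K, T) = 2; 13 ⊕ 2 = 15.
Blocks that differ from the original plaintext: P4.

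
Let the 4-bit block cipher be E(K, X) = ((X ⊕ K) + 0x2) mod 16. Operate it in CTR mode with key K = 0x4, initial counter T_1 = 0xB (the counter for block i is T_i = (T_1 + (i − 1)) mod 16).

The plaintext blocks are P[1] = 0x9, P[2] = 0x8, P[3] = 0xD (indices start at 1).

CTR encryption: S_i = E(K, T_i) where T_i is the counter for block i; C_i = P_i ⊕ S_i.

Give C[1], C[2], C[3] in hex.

C[1] = 0x8, C[2] = 0x2, C[3] = 0x6

C[1]: T = 0xB, S = E(K, T) = 0x1; 0x9 ⊕ 0x1 = 0x8.
C[2]: T = 0xC, S = E(K, T) = 0xA; 0x8 ⊕ 0xA = 0x2.
C[3]: T = 0xD, S = E(K, T) = 0xB; 0xD ⊕ 0xB = 0x6.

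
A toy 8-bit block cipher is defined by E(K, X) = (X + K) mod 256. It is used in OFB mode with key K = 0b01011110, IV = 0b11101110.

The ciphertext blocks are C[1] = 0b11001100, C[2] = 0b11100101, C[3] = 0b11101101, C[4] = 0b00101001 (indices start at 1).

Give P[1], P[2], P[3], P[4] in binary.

P[1] = 0b10000000, P[2] = 0b01001111, P[3] = 0b11100101, P[4] = 0b01001111

OFB decryption: S_i = E(K, S_{i−1}) with S_{0} = IV; P_i = C_i ⊕ S_i.
P[1]: S = E(K, 0b11101110) = 0b01001100; 0b11001100 ⊕ 0b01001100 = 0b10000000.
P[2]: S = E(K, 0b01001100) = 0b10101010; 0b11100101 ⊕ 0b10101010 = 0b01001111.
P[3]: S = E(K, 0b10101010) = 0b00001000; 0b11101101 ⊕ 0b00001000 = 0b11100101.
P[4]: S = E(K, 0b00001000) = 0b01100110; 0b00101001 ⊕ 0b01100110 = 0b01001111.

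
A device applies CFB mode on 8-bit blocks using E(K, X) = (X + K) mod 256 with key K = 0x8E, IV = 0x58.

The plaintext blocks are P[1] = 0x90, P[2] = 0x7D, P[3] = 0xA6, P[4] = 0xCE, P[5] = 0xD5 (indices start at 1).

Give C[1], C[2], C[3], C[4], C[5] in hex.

C[1] = 0x76, C[2] = 0x79, C[3] = 0xA1, C[4] = 0xE1, C[5] = 0xBA

CFB encryption: C_i = P_i ⊕ E(K, C_{i−1}), with C_{0} = IV.
C[1]: E(K, 0x58) = 0xE6; 0x90 ⊕ 0xE6 = 0x76.
C[2]: E(K, 0x76) = 0x04; 0x7D ⊕ 0x04 = 0x79.
C[3]: E(K, 0x79) = 0x07; 0xA6 ⊕ 0x07 = 0xA1.
C[4]: E(K, 0xA1) = 0x2F; 0xCE ⊕ 0x2F = 0xE1.
C[5]: E(K, 0xE1) = 0x6F; 0xD5 ⊕ 0x6F = 0xBA.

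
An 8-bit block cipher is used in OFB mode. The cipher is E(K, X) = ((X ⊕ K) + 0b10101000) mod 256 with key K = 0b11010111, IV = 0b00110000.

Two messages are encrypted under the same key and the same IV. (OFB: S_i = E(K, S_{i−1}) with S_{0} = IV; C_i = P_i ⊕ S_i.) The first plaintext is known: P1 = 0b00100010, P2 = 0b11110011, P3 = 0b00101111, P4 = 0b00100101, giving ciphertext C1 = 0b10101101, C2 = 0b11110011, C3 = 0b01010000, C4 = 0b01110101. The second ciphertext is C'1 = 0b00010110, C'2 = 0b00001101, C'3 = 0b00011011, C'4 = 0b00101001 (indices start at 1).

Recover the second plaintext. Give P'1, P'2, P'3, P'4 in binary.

In OFB with a reused IV, both messages share the same keystream S_i, so C_i ⊕ C'_i = P_i ⊕ P'_i and thus P'_i = P_i ⊕ C_i ⊕ C'_i.
P'1: 0b00100010 ⊕ 0b10101101 ⊕ 0b00010110 = 0b10011001.
P'2: 0b11110011 ⊕ 0b11110011 ⊕ 0b00001101 = 0b00001101.
P'3: 0b00101111 ⊕ 0b01010000 ⊕ 0b00011011 = 0b01100100.
P'4: 0b00100101 ⊕ 0b01110101 ⊕ 0b00101001 = 0b01111001.

P'1 = 0b10011001, P'2 = 0b00001101, P'3 = 0b01100100, P'4 = 0b01111001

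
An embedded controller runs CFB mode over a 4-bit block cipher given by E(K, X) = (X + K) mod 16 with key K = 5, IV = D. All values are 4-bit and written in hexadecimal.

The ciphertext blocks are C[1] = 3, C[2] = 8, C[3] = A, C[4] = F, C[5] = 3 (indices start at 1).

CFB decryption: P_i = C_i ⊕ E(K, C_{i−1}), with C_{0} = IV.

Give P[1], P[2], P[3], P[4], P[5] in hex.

P[1] = 1, P[2] = 0, P[3] = 7, P[4] = 0, P[5] = 7

P[1]: E(K, D) = 2; 3 ⊕ 2 = 1.
P[2]: E(K, 3) = 8; 8 ⊕ 8 = 0.
P[3]: E(K, 8) = D; A ⊕ D = 7.
P[4]: E(K, A) = F; F ⊕ F = 0.
P[5]: E(K, F) = 4; 3 ⊕ 4 = 7.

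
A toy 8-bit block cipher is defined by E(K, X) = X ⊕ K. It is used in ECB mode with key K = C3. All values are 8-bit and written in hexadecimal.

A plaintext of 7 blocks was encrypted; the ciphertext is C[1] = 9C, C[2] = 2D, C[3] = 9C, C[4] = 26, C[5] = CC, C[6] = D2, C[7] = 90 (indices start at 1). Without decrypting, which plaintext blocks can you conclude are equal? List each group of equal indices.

P[1] = P[3]

ECB encrypts each block independently with the same key, so equal ciphertext blocks imply equal plaintext blocks.
C[1] = C[3] = 9C, so P[1] = P[3].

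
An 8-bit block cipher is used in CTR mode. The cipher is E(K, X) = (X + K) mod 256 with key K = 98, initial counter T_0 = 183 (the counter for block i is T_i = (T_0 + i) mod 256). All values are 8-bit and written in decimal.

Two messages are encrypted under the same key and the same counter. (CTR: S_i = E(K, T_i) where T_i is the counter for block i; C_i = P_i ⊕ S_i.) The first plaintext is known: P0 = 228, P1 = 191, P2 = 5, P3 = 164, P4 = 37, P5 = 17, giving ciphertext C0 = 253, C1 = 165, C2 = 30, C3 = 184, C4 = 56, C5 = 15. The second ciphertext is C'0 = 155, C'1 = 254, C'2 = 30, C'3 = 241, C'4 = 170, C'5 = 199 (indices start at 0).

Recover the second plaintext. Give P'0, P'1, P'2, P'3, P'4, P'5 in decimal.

P'0 = 130, P'1 = 228, P'2 = 5, P'3 = 237, P'4 = 183, P'5 = 217

In CTR with a reused counter, both messages share the same keystream S_i, so C_i ⊕ C'_i = P_i ⊕ P'_i and thus P'_i = P_i ⊕ C_i ⊕ C'_i.
P'0: 228 ⊕ 253 ⊕ 155 = 130.
P'1: 191 ⊕ 165 ⊕ 254 = 228.
P'2: 5 ⊕ 30 ⊕ 30 = 5.
P'3: 164 ⊕ 184 ⊕ 241 = 237.
P'4: 37 ⊕ 56 ⊕ 170 = 183.
P'5: 17 ⊕ 15 ⊕ 199 = 217.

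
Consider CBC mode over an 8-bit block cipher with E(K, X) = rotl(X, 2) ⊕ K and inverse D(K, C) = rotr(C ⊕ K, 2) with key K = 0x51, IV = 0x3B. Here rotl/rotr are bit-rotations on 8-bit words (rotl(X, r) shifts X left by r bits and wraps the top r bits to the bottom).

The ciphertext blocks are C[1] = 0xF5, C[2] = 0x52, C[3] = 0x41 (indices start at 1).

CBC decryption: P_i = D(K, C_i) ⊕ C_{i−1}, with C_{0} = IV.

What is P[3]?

P[3]: D(K, 0x41) = 0x04; 0x04 ⊕ 0x52 = 0x56.

P[3] = 0x56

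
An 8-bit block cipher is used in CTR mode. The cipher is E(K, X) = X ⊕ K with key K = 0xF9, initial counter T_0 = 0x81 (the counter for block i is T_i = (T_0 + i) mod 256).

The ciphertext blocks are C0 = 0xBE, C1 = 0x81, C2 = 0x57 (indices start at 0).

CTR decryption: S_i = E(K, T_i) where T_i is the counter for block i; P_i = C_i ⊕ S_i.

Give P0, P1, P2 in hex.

P0 = 0xC6, P1 = 0xFA, P2 = 0x2D

P0: T = 0x81, S = E(K, T) = 0x78; 0xBE ⊕ 0x78 = 0xC6.
P1: T = 0x82, S = E(K, T) = 0x7B; 0x81 ⊕ 0x7B = 0xFA.
P2: T = 0x83, S = E(K, T) = 0x7A; 0x57 ⊕ 0x7A = 0x2D.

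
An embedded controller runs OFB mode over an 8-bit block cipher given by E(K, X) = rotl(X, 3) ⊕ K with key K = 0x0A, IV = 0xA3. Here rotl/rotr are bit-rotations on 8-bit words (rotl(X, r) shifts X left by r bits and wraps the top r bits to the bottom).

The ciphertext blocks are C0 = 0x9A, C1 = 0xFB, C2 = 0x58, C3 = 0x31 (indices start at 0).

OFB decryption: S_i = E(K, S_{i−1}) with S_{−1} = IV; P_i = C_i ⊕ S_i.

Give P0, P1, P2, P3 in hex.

P0: S = E(K, 0xA3) = 0x17; 0x9A ⊕ 0x17 = 0x8D.
P1: S = E(K, 0x17) = 0xB2; 0xFB ⊕ 0xB2 = 0x49.
P2: S = E(K, 0xB2) = 0x9F; 0x58 ⊕ 0x9F = 0xC7.
P3: S = E(K, 0x9F) = 0xF6; 0x31 ⊕ 0xF6 = 0xC7.

P0 = 0x8D, P1 = 0x49, P2 = 0xC7, P3 = 0xC7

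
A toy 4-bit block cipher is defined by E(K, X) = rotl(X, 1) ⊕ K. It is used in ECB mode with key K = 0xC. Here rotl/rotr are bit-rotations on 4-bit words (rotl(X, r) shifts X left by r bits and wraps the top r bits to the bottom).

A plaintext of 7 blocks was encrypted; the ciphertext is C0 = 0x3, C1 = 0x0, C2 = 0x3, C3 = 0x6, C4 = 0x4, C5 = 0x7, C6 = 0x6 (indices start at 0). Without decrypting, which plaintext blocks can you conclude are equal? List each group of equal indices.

ECB encrypts each block independently with the same key, so equal ciphertext blocks imply equal plaintext blocks.
C0 = C2 = 0x3, so P0 = P2.
C3 = C6 = 0x6, so P3 = P6.

P0 = P2; P3 = P6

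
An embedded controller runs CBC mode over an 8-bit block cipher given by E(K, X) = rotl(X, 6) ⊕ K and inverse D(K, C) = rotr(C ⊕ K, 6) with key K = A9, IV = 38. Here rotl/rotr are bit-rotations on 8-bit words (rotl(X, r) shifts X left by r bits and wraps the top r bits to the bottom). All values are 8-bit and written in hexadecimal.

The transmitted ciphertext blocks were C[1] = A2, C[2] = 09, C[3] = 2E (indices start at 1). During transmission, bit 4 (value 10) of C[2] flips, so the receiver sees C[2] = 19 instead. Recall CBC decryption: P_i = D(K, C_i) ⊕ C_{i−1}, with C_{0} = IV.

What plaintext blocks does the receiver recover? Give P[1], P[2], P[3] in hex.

Only C[2] changed, to 19. In CBC, a change in C_i garbles P_i and flips the same bit in P_{i+1}. Decrypting the received ciphertext:
P[1]: D(K, A2) = 2C; 2C ⊕ 38 = 14.
P[2]: D(K, 19) = C2; C2 ⊕ A2 = 60.
P[3]: D(K, 2E) = 1E; 1E ⊕ 19 = 07.
Blocks that differ from the original plaintext: P[2], P[3].

P[1] = 14, P[2] = 60, P[3] = 07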